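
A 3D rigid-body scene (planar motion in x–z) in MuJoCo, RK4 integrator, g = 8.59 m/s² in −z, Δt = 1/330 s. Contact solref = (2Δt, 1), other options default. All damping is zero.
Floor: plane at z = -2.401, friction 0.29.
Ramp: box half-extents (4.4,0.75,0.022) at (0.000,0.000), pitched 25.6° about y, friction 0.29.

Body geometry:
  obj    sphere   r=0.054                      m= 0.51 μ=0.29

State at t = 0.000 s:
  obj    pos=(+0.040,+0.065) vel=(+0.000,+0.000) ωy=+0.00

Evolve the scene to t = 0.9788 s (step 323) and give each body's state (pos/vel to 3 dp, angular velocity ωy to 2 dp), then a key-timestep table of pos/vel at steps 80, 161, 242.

State at t = 0.9788 s:
  obj    pos=(+1.185,-0.484) vel=(+2.340,-1.121) ωy=+48.05

Key-timestep trajectory:
   step    t(s)  obj.x    obj.z    obj.vx   obj.vz 
     80  0.2424   +0.110  +0.031  +0.580  -0.278
    161  0.4879   +0.325  -0.071  +1.167  -0.559
    242  0.7333   +0.683  -0.243  +1.753  -0.840


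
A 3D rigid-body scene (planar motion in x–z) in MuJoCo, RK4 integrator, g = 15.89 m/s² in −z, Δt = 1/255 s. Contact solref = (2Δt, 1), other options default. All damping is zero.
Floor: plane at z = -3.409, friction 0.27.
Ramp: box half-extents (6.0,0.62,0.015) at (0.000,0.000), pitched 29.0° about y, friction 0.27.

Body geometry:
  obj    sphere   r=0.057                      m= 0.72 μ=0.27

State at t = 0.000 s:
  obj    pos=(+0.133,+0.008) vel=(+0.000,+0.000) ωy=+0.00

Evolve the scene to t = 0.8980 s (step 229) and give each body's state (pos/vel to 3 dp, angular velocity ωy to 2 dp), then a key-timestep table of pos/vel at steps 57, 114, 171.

State at t = 0.8980 s:
  obj    pos=(+2.074,-1.067) vel=(+4.322,-2.396) ωy=+86.68

Key-timestep trajectory:
   step    t(s)  obj.x    obj.z    obj.vx   obj.vz 
     57  0.2235   +0.254  -0.058  +1.076  -0.596
    114  0.4471   +0.614  -0.258  +2.152  -1.193
    171  0.6706   +1.215  -0.591  +3.227  -1.789


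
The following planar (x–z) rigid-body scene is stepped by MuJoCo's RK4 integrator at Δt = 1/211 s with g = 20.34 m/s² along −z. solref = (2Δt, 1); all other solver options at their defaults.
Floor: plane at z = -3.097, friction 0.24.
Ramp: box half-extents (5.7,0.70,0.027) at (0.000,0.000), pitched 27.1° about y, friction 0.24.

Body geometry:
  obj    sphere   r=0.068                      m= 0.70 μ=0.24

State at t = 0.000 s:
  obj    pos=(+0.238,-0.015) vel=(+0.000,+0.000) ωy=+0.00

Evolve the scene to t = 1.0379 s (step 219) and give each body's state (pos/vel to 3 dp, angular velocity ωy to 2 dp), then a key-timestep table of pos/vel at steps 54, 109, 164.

State at t = 1.0379 s:
  obj    pos=(+3.412,-1.639) vel=(+6.116,-3.129) ωy=+101.00

Key-timestep trajectory:
   step    t(s)  obj.x    obj.z    obj.vx   obj.vz 
     54  0.2559   +0.431  -0.114  +1.508  -0.772
    109  0.5166   +1.024  -0.417  +3.044  -1.558
    164  0.7773   +2.018  -0.926  +4.580  -2.344


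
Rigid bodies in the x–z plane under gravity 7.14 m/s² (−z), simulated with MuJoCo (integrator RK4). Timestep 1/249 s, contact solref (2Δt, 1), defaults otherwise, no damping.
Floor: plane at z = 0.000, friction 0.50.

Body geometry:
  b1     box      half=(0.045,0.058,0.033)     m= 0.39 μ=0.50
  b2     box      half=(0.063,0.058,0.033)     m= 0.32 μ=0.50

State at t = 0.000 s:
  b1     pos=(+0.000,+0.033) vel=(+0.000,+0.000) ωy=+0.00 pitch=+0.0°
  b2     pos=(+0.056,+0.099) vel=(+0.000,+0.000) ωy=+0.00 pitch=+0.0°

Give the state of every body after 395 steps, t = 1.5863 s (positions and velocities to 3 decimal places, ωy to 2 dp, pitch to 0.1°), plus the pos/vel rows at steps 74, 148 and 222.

State at t = 1.5863 s:
  b1     pos=(+0.000,+0.033) vel=(+0.000,+0.000) ωy=+0.00 pitch=+0.0°
  b2     pos=(+0.120,+0.063) vel=(+0.000,+0.000) ωy=+0.00 pitch=+90.0°

Key-timestep trajectory:
   step    t(s)  b1.x    b1.z    b1.vx   b1.vz   b2.x    b2.z    b2.vx   b2.vz 
     74  0.2972   +0.000  +0.033  +0.000  +0.000   +0.097  +0.070  +0.268  -0.039
    148  0.5944   +0.000  +0.033  +0.000  +0.000   +0.138  +0.070  -0.043  -0.009
    222  0.8916   +0.000  +0.033  +0.000  +0.000   +0.117  +0.064  +0.132  -0.061


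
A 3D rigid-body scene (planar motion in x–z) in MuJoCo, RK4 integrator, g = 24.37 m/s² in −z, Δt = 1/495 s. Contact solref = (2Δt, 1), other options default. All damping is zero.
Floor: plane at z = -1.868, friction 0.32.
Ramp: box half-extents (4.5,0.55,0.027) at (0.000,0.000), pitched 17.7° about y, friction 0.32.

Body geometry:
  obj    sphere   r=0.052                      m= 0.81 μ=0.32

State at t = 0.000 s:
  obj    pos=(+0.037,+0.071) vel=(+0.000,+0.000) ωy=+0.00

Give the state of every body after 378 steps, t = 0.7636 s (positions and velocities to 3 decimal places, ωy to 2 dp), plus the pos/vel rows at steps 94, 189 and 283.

State at t = 0.7636 s:
  obj    pos=(+1.507,-0.398) vel=(+3.850,-1.229) ωy=+77.71

Key-timestep trajectory:
   step    t(s)  obj.x    obj.z    obj.vx   obj.vz 
     94  0.1899   +0.128  +0.042  +0.958  -0.306
    189  0.3818   +0.405  -0.046  +1.925  -0.614
    283  0.5717   +0.861  -0.192  +2.883  -0.920


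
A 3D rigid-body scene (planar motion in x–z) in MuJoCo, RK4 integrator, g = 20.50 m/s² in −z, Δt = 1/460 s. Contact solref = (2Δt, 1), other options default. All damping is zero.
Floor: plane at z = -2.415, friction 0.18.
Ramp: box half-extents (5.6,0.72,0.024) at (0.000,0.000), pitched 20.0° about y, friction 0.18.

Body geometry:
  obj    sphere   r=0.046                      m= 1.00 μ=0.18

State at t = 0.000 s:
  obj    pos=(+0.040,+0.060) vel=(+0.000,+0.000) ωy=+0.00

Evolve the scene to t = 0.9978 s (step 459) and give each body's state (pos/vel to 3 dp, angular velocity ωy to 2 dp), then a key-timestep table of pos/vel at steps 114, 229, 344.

State at t = 0.9978 s:
  obj    pos=(+2.383,-0.793) vel=(+4.696,-1.709) ωy=+108.63

Key-timestep trajectory:
   step    t(s)  obj.x    obj.z    obj.vx   obj.vz 
    114  0.2478   +0.185  +0.007  +1.166  -0.425
    229  0.4978   +0.623  -0.152  +2.343  -0.853
    344  0.7478   +1.356  -0.419  +3.519  -1.281


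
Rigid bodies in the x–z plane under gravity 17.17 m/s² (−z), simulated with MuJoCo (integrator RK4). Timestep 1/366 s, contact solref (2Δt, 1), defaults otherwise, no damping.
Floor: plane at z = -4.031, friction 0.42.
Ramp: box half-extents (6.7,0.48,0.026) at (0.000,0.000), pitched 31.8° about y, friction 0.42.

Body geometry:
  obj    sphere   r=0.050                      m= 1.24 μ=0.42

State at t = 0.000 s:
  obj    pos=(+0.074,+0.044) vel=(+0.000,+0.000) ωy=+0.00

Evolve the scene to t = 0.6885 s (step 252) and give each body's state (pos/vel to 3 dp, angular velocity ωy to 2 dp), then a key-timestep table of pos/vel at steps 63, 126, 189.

State at t = 0.6885 s:
  obj    pos=(+1.376,-0.764) vel=(+3.782,-2.345) ωy=+88.98

Key-timestep trajectory:
   step    t(s)  obj.x    obj.z    obj.vx   obj.vz 
     63  0.1721   +0.155  -0.007  +0.946  -0.586
    126  0.3443   +0.399  -0.158  +1.891  -1.172
    189  0.5164   +0.806  -0.411  +2.836  -1.759


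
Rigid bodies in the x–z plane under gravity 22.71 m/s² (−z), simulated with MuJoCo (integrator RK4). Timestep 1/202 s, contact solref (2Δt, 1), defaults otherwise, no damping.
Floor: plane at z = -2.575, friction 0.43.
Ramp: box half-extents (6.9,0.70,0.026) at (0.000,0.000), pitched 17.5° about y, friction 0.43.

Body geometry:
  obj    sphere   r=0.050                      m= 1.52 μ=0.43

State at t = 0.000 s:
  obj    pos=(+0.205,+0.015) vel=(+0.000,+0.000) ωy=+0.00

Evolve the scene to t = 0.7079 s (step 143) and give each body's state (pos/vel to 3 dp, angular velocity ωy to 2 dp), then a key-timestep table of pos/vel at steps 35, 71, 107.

State at t = 0.7079 s:
  obj    pos=(+1.371,-0.353) vel=(+3.293,-1.038) ωy=+69.05

Key-timestep trajectory:
   step    t(s)  obj.x    obj.z    obj.vx   obj.vz 
     35  0.1733   +0.275  -0.007  +0.806  -0.254
     71  0.3515   +0.492  -0.076  +1.635  -0.516
    107  0.5297   +0.858  -0.191  +2.464  -0.777


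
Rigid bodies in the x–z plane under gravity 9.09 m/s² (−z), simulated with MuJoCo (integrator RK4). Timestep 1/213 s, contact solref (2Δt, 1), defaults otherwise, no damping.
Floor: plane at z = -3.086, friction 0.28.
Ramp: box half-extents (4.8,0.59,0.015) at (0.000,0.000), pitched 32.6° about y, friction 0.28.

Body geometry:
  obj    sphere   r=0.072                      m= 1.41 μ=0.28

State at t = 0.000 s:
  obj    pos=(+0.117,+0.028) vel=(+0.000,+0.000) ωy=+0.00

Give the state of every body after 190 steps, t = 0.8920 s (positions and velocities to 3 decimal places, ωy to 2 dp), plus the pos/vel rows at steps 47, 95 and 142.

State at t = 0.8920 s:
  obj    pos=(+1.290,-0.722) vel=(+2.629,-1.681) ωy=+43.33

Key-timestep trajectory:
   step    t(s)  obj.x    obj.z    obj.vx   obj.vz 
     47  0.2207   +0.189  -0.018  +0.651  -0.416
     95  0.4460   +0.410  -0.159  +1.315  -0.841
    142  0.6667   +0.772  -0.391  +1.965  -1.257


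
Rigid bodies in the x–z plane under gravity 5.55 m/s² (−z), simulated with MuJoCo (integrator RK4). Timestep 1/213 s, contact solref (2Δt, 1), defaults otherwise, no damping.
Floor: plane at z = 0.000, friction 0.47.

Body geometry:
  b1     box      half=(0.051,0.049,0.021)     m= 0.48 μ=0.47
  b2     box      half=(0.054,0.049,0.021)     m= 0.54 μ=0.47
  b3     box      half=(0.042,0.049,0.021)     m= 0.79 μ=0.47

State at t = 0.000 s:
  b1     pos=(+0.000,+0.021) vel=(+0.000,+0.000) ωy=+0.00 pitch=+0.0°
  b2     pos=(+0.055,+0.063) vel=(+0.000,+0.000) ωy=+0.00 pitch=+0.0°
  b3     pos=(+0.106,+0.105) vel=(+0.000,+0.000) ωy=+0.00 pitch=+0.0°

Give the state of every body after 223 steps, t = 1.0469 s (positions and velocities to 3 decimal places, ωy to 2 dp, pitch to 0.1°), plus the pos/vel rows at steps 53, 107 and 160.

State at t = 1.0469 s:
  b1     pos=(-0.001,+0.021) vel=(+0.000,+0.000) ωy=+0.00 pitch=+0.0°
  b2     pos=(+0.069,+0.053) vel=(+0.000,+0.000) ωy=-0.01 pitch=+44.8°
  b3     pos=(+0.165,+0.042) vel=(+0.000,+0.000) ωy=+0.00 pitch=+90.0°

Key-timestep trajectory:
   step    t(s)  b1.x    b1.z    b1.vx   b1.vz   b2.x    b2.z    b2.vx   b2.vz   b3.x    b3.z    b3.vx   b3.vz 
     53  0.2488   +0.000  +0.021  +0.000  +0.000   +0.075  +0.056  +0.060  +0.018   +0.140  +0.047  +0.109  +0.019
    107  0.5023   +0.000  +0.021  +0.000  +0.000   +0.069  +0.053  +0.052  -0.066   +0.171  +0.044  +0.059  +0.022
    160  0.7512   +0.000  +0.021  +0.000  +0.000   +0.069  +0.053  +0.000  +0.000   +0.163  +0.043  +0.041  -0.018


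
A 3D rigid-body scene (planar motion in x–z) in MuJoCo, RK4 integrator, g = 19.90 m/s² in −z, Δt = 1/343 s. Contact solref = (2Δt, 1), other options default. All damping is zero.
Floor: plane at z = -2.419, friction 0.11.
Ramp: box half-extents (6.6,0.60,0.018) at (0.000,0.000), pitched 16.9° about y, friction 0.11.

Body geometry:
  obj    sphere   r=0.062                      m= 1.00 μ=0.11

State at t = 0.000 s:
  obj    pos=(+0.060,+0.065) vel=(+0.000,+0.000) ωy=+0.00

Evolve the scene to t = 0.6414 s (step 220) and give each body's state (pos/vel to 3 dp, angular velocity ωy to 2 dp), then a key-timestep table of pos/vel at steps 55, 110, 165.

State at t = 0.6414 s:
  obj    pos=(+0.873,-0.182) vel=(+2.536,-0.771) ωy=+42.74

Key-timestep trajectory:
   step    t(s)  obj.x    obj.z    obj.vx   obj.vz 
     55  0.1603   +0.111  +0.050  +0.634  -0.193
    110  0.3207   +0.263  +0.004  +1.268  -0.385
    165  0.4810   +0.518  -0.074  +1.902  -0.578


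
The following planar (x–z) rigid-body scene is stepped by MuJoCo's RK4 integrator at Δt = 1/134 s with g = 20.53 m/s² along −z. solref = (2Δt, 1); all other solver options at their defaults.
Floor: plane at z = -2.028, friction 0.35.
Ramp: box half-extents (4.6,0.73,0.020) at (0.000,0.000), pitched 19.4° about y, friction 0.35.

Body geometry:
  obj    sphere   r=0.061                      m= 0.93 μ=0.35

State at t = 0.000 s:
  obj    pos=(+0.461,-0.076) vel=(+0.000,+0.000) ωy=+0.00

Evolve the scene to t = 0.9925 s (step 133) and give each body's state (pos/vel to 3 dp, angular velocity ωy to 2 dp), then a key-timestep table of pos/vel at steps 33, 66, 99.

State at t = 0.9925 s:
  obj    pos=(+2.724,-0.873) vel=(+4.560,-1.606) ωy=+79.24

Key-timestep trajectory:
   step    t(s)  obj.x    obj.z    obj.vx   obj.vz 
     33  0.2463   +0.600  -0.126  +1.131  -0.398
     66  0.4925   +1.018  -0.273  +2.263  -0.797
     99  0.7388   +1.715  -0.518  +3.394  -1.195


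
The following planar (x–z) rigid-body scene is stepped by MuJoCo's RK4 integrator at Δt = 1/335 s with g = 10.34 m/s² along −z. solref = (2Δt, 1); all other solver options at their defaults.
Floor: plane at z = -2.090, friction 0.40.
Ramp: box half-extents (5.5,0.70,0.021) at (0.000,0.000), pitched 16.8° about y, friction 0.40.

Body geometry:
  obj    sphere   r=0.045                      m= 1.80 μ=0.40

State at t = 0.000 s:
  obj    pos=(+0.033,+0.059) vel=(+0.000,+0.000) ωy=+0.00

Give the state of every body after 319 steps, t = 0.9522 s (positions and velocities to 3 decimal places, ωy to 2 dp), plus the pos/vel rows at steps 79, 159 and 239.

State at t = 0.9522 s:
  obj    pos=(+0.960,-0.221) vel=(+1.946,-0.588) ωy=+45.17

Key-timestep trajectory:
   step    t(s)  obj.x    obj.z    obj.vx   obj.vz 
     79  0.2358   +0.090  +0.042  +0.482  -0.146
    159  0.4746   +0.263  -0.011  +0.970  -0.293
    239  0.7134   +0.553  -0.098  +1.458  -0.440


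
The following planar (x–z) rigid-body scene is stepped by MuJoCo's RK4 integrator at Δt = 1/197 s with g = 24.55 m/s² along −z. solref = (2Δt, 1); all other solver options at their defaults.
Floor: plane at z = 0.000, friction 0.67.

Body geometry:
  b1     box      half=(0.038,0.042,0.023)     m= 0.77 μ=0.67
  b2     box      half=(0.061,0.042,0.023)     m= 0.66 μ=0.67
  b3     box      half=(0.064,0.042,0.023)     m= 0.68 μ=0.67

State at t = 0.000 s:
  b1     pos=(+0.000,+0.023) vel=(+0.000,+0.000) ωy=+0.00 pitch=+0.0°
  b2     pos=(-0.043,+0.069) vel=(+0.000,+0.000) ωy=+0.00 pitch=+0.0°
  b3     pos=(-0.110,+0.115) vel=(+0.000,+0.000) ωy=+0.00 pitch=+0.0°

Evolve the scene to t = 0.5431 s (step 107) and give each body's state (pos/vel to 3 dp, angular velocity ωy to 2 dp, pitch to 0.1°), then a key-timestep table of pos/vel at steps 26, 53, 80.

State at t = 0.5431 s:
  b1     pos=(+0.001,+0.023) vel=(+0.001,+0.000) ωy=+0.00 pitch=+0.0°
  b2     pos=(-0.057,+0.059) vel=(+0.000,-0.001) ωy=+0.03 pitch=-43.8°
  b3     pos=(-0.140,+0.056) vel=(-0.001,-0.001) ωy=+0.01 pitch=-35.4°

Key-timestep trajectory:
   step    t(s)  b1.x    b1.z    b1.vx   b1.vz   b2.x    b2.z    b2.vx   b2.vz   b3.x    b3.z    b3.vx   b3.vz 
     26  0.1320   +0.000  +0.023  +0.009  +0.002   -0.057  +0.059  +0.048  +0.031   -0.139  +0.055  +0.021  +0.086
     53  0.2690   +0.001  +0.023  +0.001  +0.000   -0.057  +0.059  +0.000  -0.001   -0.139  +0.056  -0.001  -0.001
     80  0.4061   +0.001  +0.023  +0.001  +0.000   -0.057  +0.059  +0.000  -0.001   -0.139  +0.056  -0.001  -0.001


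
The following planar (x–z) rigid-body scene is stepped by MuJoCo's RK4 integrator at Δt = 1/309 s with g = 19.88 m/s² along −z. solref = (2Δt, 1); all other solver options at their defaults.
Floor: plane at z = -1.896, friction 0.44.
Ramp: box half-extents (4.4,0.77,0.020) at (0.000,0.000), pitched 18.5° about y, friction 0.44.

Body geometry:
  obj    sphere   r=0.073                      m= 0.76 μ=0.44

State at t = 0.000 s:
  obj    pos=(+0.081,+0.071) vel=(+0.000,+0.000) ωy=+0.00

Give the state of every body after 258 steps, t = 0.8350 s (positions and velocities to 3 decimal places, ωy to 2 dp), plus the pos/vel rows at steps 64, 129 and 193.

State at t = 0.8350 s:
  obj    pos=(+1.571,-0.427) vel=(+3.568,-1.194) ωy=+51.53

Key-timestep trajectory:
   step    t(s)  obj.x    obj.z    obj.vx   obj.vz 
     64  0.2071   +0.173  +0.040  +0.885  -0.296
    129  0.4175   +0.453  -0.054  +1.784  -0.597
    193  0.6246   +0.915  -0.208  +2.669  -0.893


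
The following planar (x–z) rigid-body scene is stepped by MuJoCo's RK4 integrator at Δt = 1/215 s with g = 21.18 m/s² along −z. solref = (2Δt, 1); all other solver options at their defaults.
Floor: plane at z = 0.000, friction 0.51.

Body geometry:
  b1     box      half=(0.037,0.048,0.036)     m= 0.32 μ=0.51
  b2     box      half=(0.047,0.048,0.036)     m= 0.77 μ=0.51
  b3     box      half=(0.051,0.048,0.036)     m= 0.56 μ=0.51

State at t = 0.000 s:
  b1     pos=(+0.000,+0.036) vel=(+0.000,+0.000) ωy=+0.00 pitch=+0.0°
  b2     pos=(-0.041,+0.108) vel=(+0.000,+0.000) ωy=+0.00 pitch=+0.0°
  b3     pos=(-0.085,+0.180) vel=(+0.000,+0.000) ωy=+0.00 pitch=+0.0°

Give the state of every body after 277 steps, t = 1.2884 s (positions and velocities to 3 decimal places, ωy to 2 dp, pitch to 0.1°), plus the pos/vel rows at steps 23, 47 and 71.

State at t = 1.2884 s:
  b1     pos=(+0.000,+0.036) vel=(+0.000,+0.000) ωy=+0.00 pitch=+0.0°
  b2     pos=(-0.087,+0.047) vel=(+0.000,+0.000) ωy=+0.00 pitch=-90.0°
  b3     pos=(-0.292,+0.036) vel=(+0.000,+0.000) ωy=+0.00 pitch=+180.0°

Key-timestep trajectory:
   step    t(s)  b1.x    b1.z    b1.vx   b1.vz   b2.x    b2.z    b2.vx   b2.vz   b3.x    b3.z    b3.vx   b3.vz 
     23  0.1070   +0.000  +0.036  +0.003  +0.000   -0.054  +0.103  -0.278  -0.149   -0.124  +0.152  -0.721  -0.747
     47  0.2186   +0.000  +0.036  +0.000  +0.000   -0.090  +0.047  -0.004  +0.111   -0.213  +0.056  -0.531  +0.376
     71  0.3302   +0.000  +0.036  +0.000  +0.000   -0.087  +0.047  +0.000  +0.001   -0.270  +0.053  -0.621  -0.392


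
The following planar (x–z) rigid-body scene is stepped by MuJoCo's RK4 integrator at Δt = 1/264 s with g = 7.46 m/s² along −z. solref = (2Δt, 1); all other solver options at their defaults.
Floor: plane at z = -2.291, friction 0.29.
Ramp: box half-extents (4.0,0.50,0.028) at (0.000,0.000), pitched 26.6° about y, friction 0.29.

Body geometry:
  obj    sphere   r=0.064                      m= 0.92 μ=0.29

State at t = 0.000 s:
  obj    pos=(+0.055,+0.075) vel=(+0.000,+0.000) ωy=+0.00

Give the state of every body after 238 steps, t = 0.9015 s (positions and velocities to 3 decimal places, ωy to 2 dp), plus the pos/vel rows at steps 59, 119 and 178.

State at t = 0.9015 s:
  obj    pos=(+0.922,-0.359) vel=(+1.923,-0.963) ωy=+33.60

Key-timestep trajectory:
   step    t(s)  obj.x    obj.z    obj.vx   obj.vz 
     59  0.2235   +0.108  +0.049  +0.477  -0.239
    119  0.4508   +0.272  -0.033  +0.962  -0.482
    178  0.6742   +0.540  -0.168  +1.438  -0.720


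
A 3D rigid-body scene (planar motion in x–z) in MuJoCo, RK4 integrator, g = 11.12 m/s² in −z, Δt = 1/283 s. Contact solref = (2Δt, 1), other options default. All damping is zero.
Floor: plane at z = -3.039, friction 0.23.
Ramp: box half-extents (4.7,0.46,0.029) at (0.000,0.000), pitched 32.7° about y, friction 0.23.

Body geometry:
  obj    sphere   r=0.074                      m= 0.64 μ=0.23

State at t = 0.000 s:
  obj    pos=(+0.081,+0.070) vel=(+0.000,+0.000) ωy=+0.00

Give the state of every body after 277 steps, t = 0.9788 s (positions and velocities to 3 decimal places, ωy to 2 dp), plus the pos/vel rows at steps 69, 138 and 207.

State at t = 0.9788 s:
  obj    pos=(+1.811,-1.040) vel=(+3.535,-2.269) ωy=+56.75

Key-timestep trajectory:
   step    t(s)  obj.x    obj.z    obj.vx   obj.vz 
     69  0.2438   +0.189  +0.001  +0.881  -0.565
    138  0.4876   +0.511  -0.205  +1.761  -1.131
    207  0.7314   +1.047  -0.550  +2.641  -1.696


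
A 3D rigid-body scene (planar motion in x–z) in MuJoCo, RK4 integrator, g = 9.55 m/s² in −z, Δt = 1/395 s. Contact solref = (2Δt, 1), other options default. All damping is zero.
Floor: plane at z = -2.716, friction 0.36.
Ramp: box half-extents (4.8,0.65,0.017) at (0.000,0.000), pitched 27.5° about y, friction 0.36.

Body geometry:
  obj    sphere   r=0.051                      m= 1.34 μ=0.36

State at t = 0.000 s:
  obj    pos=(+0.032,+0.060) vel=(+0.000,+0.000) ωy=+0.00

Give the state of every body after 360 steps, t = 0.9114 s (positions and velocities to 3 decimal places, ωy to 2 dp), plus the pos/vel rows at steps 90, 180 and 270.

State at t = 0.9114 s:
  obj    pos=(+1.192,-0.544) vel=(+2.546,-1.326) ωy=+56.28

Key-timestep trajectory:
   step    t(s)  obj.x    obj.z    obj.vx   obj.vz 
     90  0.2278   +0.105  +0.022  +0.637  -0.331
    180  0.4557   +0.322  -0.091  +1.273  -0.663
    270  0.6835   +0.685  -0.280  +1.910  -0.994


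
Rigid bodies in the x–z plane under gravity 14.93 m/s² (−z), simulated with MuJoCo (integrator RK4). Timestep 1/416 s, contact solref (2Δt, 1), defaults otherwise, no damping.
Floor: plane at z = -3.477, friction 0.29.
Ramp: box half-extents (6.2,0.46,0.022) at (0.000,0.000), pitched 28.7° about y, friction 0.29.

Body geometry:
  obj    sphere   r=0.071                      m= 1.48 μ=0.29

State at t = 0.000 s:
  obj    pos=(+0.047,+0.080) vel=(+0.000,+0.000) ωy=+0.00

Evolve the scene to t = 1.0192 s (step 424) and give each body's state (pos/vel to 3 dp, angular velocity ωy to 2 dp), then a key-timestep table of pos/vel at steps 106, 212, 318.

State at t = 1.0192 s:
  obj    pos=(+2.381,-1.197) vel=(+4.579,-2.507) ωy=+73.51

Key-timestep trajectory:
   step    t(s)  obj.x    obj.z    obj.vx   obj.vz 
    106  0.2548   +0.193  +0.000  +1.145  -0.627
    212  0.5096   +0.631  -0.239  +2.289  -1.253
    318  0.7644   +1.360  -0.638  +3.434  -1.880


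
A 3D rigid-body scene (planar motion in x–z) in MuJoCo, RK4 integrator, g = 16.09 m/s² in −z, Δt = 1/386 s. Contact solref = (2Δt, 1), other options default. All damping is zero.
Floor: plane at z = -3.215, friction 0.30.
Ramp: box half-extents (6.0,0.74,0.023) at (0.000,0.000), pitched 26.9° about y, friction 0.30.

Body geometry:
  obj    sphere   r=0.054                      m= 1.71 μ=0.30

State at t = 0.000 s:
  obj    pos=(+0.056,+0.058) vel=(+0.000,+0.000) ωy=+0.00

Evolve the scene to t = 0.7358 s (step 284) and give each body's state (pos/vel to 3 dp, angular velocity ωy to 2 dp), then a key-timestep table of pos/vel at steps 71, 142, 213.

State at t = 0.7358 s:
  obj    pos=(+1.311,-0.579) vel=(+3.412,-1.731) ωy=+70.84

Key-timestep trajectory:
   step    t(s)  obj.x    obj.z    obj.vx   obj.vz 
     71  0.1839   +0.134  +0.018  +0.853  -0.433
    142  0.3679   +0.370  -0.101  +1.706  -0.866
    213  0.5518   +0.762  -0.300  +2.559  -1.298


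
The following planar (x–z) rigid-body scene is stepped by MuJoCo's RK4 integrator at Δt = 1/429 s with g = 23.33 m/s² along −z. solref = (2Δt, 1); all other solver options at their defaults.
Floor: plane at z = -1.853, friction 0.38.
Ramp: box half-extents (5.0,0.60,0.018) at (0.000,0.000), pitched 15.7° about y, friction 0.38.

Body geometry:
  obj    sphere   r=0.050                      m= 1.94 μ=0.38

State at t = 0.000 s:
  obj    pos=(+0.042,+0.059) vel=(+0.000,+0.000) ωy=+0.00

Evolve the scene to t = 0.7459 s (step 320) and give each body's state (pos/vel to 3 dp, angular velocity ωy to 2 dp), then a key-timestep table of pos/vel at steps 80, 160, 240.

State at t = 0.7459 s:
  obj    pos=(+1.250,-0.281) vel=(+3.238,-0.910) ωy=+67.27

Key-timestep trajectory:
   step    t(s)  obj.x    obj.z    obj.vx   obj.vz 
     80  0.1865   +0.117  +0.038  +0.810  -0.228
    160  0.3730   +0.344  -0.026  +1.619  -0.455
    240  0.5594   +0.721  -0.132  +2.429  -0.683


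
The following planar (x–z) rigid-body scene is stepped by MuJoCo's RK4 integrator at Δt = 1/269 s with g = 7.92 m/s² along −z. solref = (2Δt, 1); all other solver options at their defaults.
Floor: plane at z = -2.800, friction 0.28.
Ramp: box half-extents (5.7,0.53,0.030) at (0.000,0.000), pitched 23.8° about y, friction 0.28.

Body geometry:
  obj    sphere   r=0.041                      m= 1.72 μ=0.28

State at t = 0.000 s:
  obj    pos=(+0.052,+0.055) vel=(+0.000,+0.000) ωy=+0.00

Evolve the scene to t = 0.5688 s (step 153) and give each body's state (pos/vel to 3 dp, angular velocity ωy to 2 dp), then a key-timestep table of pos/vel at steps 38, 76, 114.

State at t = 0.5688 s:
  obj    pos=(+0.390,-0.094) vel=(+1.188,-0.524) ωy=+31.66

Key-timestep trajectory:
   step    t(s)  obj.x    obj.z    obj.vx   obj.vz 
     38  0.1413   +0.073  +0.045  +0.295  -0.130
     76  0.2825   +0.135  +0.018  +0.590  -0.260
    114  0.4238   +0.240  -0.028  +0.885  -0.390


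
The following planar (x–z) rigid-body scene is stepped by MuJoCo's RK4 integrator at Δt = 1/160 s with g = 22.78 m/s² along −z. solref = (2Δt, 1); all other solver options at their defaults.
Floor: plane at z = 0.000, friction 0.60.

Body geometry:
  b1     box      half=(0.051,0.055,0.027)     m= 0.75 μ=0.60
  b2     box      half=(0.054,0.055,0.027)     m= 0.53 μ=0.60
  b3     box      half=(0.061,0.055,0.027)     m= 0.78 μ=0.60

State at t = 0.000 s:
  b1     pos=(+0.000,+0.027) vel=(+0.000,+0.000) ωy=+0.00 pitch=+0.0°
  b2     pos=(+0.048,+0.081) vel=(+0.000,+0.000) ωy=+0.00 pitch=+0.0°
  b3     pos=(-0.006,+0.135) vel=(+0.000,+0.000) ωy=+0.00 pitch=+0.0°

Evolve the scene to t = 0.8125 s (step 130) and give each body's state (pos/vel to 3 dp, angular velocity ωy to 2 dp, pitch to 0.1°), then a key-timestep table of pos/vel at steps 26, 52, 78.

State at t = 0.8125 s:
  b1     pos=(+0.000,+0.027) vel=(+0.000,+0.000) ωy=+0.00 pitch=+0.0°
  b2     pos=(+0.048,+0.081) vel=(+0.000,+0.000) ωy=+0.00 pitch=+0.2°
  b3     pos=(-0.145,+0.027) vel=(+0.000,+0.000) ωy=+0.00 pitch=+180.0°

Key-timestep trajectory:
   step    t(s)  b1.x    b1.z    b1.vx   b1.vz   b2.x    b2.z    b2.vx   b2.vz   b3.x    b3.z    b3.vx   b3.vz 
     26  0.1625   +0.000  +0.027  +0.000  +0.000   +0.048  +0.081  +0.000  +0.001   -0.008  +0.135  -0.027  -0.002
     52  0.3250   +0.000  +0.027  +0.001  +0.000   +0.048  +0.081  +0.003  +0.000   -0.027  +0.125  -0.294  -0.325
     78  0.4875   +0.000  +0.027  +0.000  +0.000   +0.048  +0.081  +0.001  +0.000   -0.111  +0.078  -0.700  -1.156


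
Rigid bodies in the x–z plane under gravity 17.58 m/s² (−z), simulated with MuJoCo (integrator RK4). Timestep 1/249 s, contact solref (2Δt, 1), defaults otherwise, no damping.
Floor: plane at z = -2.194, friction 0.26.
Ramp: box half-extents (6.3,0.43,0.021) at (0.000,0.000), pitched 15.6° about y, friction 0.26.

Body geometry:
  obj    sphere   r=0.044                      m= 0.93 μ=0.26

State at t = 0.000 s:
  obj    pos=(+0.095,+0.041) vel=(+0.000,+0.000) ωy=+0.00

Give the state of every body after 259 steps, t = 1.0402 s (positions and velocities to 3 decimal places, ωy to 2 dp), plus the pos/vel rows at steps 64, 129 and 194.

State at t = 1.0402 s:
  obj    pos=(+1.855,-0.450) vel=(+3.383,-0.945) ωy=+79.82

Key-timestep trajectory:
   step    t(s)  obj.x    obj.z    obj.vx   obj.vz 
     64  0.2570   +0.202  +0.011  +0.836  -0.233
    129  0.5181   +0.532  -0.081  +1.685  -0.470
    194  0.7791   +1.082  -0.235  +2.534  -0.708


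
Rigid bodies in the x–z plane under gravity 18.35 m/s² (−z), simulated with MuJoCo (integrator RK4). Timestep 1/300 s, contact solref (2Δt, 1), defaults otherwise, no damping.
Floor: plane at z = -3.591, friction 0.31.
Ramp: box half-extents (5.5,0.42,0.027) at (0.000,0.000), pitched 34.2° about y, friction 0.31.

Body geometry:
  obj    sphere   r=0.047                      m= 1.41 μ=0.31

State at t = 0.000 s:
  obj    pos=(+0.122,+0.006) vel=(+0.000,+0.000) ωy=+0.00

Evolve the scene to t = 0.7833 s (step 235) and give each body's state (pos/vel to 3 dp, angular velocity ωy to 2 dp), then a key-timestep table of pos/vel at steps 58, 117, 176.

State at t = 0.7833 s:
  obj    pos=(+1.992,-1.264) vel=(+4.773,-3.244) ωy=+122.76

Key-timestep trajectory:
   step    t(s)  obj.x    obj.z    obj.vx   obj.vz 
     58  0.1933   +0.236  -0.071  +1.178  -0.801
    117  0.3900   +0.586  -0.309  +2.377  -1.615
    176  0.5867   +1.171  -0.706  +3.575  -2.430


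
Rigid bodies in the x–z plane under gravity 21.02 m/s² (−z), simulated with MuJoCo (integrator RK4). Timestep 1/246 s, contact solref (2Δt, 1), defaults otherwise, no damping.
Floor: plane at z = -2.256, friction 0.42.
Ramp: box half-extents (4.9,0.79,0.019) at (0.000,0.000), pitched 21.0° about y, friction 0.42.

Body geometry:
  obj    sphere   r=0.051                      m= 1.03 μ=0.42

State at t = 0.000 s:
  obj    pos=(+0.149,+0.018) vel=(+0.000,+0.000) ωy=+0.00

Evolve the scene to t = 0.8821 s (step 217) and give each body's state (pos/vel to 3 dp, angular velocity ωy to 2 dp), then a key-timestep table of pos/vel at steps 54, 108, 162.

State at t = 0.8821 s:
  obj    pos=(+2.103,-0.732) vel=(+4.431,-1.701) ωy=+93.05

Key-timestep trajectory:
   step    t(s)  obj.x    obj.z    obj.vx   obj.vz 
     54  0.2195   +0.270  -0.029  +1.103  -0.423
    108  0.4390   +0.633  -0.168  +2.205  -0.847
    162  0.6585   +1.238  -0.400  +3.308  -1.270


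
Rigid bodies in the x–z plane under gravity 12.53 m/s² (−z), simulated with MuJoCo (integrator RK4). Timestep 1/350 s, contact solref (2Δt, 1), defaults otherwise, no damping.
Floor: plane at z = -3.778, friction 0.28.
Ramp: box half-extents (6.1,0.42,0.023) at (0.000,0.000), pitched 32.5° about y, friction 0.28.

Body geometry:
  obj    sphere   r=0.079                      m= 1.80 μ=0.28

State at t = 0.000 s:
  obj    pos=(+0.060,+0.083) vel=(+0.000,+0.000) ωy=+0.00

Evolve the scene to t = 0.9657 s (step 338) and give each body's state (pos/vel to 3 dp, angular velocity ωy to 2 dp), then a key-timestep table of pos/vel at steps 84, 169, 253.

State at t = 0.9657 s:
  obj    pos=(+1.951,-1.122) vel=(+3.917,-2.495) ωy=+58.78

Key-timestep trajectory:
   step    t(s)  obj.x    obj.z    obj.vx   obj.vz 
     84  0.2400   +0.177  +0.008  +0.974  -0.620
    169  0.4829   +0.533  -0.219  +1.959  -1.248
    253  0.7229   +1.120  -0.592  +2.932  -1.868


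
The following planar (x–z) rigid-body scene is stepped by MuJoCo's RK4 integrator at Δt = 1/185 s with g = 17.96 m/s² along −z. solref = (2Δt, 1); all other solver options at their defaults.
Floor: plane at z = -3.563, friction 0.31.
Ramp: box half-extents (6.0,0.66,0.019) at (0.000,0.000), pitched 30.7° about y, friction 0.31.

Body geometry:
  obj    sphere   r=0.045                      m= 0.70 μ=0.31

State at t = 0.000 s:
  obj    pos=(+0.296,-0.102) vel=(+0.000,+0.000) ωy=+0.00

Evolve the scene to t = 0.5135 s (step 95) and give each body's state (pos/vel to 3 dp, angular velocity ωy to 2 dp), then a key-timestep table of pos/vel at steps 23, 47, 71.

State at t = 0.5135 s:
  obj    pos=(+1.039,-0.542) vel=(+2.892,-1.717) ωy=+74.71

Key-timestep trajectory:
   step    t(s)  obj.x    obj.z    obj.vx   obj.vz 
     23  0.1243   +0.340  -0.127  +0.700  -0.416
     47  0.2541   +0.478  -0.209  +1.431  -0.850
     71  0.3838   +0.711  -0.348  +2.161  -1.283


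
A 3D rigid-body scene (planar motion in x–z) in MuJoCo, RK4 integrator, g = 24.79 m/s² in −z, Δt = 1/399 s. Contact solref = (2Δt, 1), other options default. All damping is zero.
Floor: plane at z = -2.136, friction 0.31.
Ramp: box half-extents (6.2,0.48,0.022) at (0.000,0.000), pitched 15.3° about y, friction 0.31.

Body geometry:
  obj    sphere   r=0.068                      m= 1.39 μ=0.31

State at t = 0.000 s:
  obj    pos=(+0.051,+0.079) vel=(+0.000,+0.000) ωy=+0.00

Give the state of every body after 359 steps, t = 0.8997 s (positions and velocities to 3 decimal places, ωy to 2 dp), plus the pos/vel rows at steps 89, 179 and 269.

State at t = 0.8997 s:
  obj    pos=(+1.875,-0.420) vel=(+4.055,-1.109) ωy=+61.82

Key-timestep trajectory:
   step    t(s)  obj.x    obj.z    obj.vx   obj.vz 
     89  0.2231   +0.163  +0.049  +1.005  -0.275
    179  0.4486   +0.505  -0.045  +2.022  -0.553
    269  0.6742   +1.075  -0.201  +3.039  -0.831


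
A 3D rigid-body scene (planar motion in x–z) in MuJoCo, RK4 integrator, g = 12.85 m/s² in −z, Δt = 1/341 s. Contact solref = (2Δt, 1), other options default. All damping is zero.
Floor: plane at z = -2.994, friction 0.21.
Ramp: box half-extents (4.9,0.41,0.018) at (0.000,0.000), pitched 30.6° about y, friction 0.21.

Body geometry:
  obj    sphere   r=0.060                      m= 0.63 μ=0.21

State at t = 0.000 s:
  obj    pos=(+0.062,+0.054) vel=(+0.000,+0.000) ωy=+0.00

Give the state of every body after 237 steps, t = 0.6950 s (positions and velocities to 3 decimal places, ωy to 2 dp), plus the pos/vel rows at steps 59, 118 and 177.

State at t = 0.6950 s:
  obj    pos=(+1.033,-0.521) vel=(+2.795,-1.653) ωy=+54.11

Key-timestep trajectory:
   step    t(s)  obj.x    obj.z    obj.vx   obj.vz 
     59  0.1730   +0.122  +0.018  +0.696  -0.412
    118  0.3460   +0.303  -0.088  +1.392  -0.823
    177  0.5191   +0.604  -0.267  +2.088  -1.235


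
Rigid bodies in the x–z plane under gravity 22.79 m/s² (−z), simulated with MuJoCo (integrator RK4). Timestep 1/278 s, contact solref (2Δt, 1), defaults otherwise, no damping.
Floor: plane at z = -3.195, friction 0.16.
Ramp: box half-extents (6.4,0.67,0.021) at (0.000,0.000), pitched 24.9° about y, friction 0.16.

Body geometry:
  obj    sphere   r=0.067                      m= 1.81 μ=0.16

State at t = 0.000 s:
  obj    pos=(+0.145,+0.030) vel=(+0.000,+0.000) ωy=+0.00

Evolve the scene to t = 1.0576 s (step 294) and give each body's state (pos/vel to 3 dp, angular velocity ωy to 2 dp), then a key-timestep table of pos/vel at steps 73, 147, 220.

State at t = 1.0576 s:
  obj    pos=(+3.622,-1.584) vel=(+6.575,-3.052) ωy=+108.16

Key-timestep trajectory:
   step    t(s)  obj.x    obj.z    obj.vx   obj.vz 
     73  0.2626   +0.359  -0.070  +1.633  -0.758
    147  0.5288   +1.014  -0.374  +3.288  -1.526
    220  0.7914   +2.092  -0.874  +4.920  -2.284


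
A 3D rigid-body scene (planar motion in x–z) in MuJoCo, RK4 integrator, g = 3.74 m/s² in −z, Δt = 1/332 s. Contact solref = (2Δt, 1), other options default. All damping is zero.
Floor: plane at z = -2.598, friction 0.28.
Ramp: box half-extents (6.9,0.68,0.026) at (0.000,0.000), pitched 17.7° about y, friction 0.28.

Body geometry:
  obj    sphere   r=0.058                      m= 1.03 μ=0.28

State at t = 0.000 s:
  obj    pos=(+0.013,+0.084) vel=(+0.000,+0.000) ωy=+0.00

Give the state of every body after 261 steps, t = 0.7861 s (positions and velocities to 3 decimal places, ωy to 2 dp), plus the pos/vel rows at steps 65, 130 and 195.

State at t = 0.7861 s:
  obj    pos=(+0.252,+0.008) vel=(+0.608,-0.194) ωy=+11.01

Key-timestep trajectory:
   step    t(s)  obj.x    obj.z    obj.vx   obj.vz 
     65  0.1958   +0.028  +0.079  +0.152  -0.048
    130  0.3916   +0.072  +0.065  +0.303  -0.097
    195  0.5873   +0.146  +0.041  +0.454  -0.145


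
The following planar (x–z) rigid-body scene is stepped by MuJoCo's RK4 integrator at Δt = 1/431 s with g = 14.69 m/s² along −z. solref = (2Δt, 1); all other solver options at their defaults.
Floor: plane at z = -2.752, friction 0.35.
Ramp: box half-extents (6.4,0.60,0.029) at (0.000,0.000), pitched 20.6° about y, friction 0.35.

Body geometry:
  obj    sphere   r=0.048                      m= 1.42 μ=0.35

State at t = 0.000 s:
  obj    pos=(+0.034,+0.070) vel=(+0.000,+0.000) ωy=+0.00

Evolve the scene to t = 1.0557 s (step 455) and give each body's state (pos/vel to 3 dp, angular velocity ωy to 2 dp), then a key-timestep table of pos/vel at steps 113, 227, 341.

State at t = 1.0557 s:
  obj    pos=(+1.960,-0.654) vel=(+3.648,-1.371) ωy=+81.19

Key-timestep trajectory:
   step    t(s)  obj.x    obj.z    obj.vx   obj.vz 
    113  0.2622   +0.153  +0.025  +0.906  -0.341
    227  0.5267   +0.513  -0.111  +1.820  -0.684
    341  0.7912   +1.116  -0.337  +2.734  -1.028


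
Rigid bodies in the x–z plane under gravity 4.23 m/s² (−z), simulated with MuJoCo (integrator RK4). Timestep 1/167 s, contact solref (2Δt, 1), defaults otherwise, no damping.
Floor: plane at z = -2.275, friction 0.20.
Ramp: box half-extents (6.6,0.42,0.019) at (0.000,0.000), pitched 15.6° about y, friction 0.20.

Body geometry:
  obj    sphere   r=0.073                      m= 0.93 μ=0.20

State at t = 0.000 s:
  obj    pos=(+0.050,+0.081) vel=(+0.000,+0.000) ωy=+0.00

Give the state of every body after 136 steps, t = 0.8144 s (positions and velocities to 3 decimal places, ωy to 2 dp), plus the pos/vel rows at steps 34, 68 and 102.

State at t = 0.8144 s:
  obj    pos=(+0.310,+0.009) vel=(+0.637,-0.178) ωy=+9.06

Key-timestep trajectory:
   step    t(s)  obj.x    obj.z    obj.vx   obj.vz 
     34  0.2036   +0.066  +0.077  +0.159  -0.044
     68  0.4072   +0.115  +0.063  +0.319  -0.089
    102  0.6108   +0.196  +0.041  +0.478  -0.133


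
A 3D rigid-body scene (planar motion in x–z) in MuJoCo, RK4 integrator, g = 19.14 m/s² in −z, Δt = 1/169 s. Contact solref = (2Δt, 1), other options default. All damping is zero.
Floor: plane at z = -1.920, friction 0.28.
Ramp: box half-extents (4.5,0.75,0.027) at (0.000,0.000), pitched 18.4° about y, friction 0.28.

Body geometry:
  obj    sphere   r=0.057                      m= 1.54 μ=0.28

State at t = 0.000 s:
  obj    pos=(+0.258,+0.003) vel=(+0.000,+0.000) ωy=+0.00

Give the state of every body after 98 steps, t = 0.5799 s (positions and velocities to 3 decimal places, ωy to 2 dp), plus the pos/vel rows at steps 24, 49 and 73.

State at t = 0.5799 s:
  obj    pos=(+0.946,-0.226) vel=(+2.375,-0.790) ωy=+43.89

Key-timestep trajectory:
   step    t(s)  obj.x    obj.z    obj.vx   obj.vz 
     24  0.1420   +0.299  -0.011  +0.582  -0.193
     49  0.2899   +0.430  -0.055  +1.187  -0.395
     73  0.4320   +0.640  -0.124  +1.769  -0.588


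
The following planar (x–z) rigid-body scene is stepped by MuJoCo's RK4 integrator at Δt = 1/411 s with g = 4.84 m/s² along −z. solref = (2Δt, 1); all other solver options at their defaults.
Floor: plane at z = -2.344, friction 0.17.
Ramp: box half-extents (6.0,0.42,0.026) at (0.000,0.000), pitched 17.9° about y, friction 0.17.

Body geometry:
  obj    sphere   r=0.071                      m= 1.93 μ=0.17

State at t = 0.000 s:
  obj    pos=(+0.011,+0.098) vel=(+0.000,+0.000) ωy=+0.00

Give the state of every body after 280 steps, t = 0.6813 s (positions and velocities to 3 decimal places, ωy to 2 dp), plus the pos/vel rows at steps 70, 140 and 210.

State at t = 0.6813 s:
  obj    pos=(+0.246,+0.023) vel=(+0.689,-0.223) ωy=+10.19

Key-timestep trajectory:
   step    t(s)  obj.x    obj.z    obj.vx   obj.vz 
     70  0.1703   +0.026  +0.094  +0.172  -0.056
    140  0.3406   +0.070  +0.079  +0.344  -0.111
    210  0.5109   +0.143  +0.056  +0.517  -0.167


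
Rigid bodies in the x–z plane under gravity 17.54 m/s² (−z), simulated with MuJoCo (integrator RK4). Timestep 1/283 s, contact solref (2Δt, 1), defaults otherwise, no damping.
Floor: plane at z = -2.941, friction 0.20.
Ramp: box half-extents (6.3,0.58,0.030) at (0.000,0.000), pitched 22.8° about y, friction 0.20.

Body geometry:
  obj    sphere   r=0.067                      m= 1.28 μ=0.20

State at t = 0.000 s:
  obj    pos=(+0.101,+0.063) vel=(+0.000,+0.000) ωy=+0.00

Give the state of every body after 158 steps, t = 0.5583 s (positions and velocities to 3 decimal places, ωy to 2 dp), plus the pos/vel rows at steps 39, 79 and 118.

State at t = 0.5583 s:
  obj    pos=(+0.799,-0.230) vel=(+2.499,-1.050) ωy=+40.45

Key-timestep trajectory:
   step    t(s)  obj.x    obj.z    obj.vx   obj.vz 
     39  0.1378   +0.144  +0.045  +0.617  -0.259
     79  0.2792   +0.275  -0.011  +1.250  -0.525
    118  0.4170   +0.490  -0.101  +1.866  -0.785


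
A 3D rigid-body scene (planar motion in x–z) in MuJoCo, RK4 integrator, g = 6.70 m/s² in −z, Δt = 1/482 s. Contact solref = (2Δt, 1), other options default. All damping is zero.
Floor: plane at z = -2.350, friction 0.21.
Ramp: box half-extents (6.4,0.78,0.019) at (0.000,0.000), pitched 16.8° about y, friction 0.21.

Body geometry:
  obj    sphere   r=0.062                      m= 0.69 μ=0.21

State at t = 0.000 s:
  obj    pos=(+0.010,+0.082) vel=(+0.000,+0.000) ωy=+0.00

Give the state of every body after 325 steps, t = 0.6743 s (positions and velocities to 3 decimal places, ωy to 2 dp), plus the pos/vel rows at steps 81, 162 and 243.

State at t = 0.6743 s:
  obj    pos=(+0.311,-0.009) vel=(+0.893,-0.270) ωy=+15.04

Key-timestep trajectory:
   step    t(s)  obj.x    obj.z    obj.vx   obj.vz 
     81  0.1680   +0.029  +0.076  +0.223  -0.067
    162  0.3361   +0.085  +0.059  +0.445  -0.134
    243  0.5041   +0.178  +0.031  +0.668  -0.202
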